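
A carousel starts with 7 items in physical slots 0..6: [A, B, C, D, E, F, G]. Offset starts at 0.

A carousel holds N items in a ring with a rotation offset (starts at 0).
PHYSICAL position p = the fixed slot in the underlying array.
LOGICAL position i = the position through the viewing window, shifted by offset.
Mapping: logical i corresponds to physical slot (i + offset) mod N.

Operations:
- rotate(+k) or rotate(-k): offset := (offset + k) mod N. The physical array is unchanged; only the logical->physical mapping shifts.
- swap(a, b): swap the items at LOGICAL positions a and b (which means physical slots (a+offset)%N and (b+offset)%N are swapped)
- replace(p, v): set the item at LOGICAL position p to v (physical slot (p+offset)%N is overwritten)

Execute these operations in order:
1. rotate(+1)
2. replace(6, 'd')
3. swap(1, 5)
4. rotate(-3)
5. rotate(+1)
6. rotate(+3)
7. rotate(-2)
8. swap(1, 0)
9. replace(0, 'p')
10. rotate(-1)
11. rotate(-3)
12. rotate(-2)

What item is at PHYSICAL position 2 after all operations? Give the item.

Answer: G

Derivation:
After op 1 (rotate(+1)): offset=1, physical=[A,B,C,D,E,F,G], logical=[B,C,D,E,F,G,A]
After op 2 (replace(6, 'd')): offset=1, physical=[d,B,C,D,E,F,G], logical=[B,C,D,E,F,G,d]
After op 3 (swap(1, 5)): offset=1, physical=[d,B,G,D,E,F,C], logical=[B,G,D,E,F,C,d]
After op 4 (rotate(-3)): offset=5, physical=[d,B,G,D,E,F,C], logical=[F,C,d,B,G,D,E]
After op 5 (rotate(+1)): offset=6, physical=[d,B,G,D,E,F,C], logical=[C,d,B,G,D,E,F]
After op 6 (rotate(+3)): offset=2, physical=[d,B,G,D,E,F,C], logical=[G,D,E,F,C,d,B]
After op 7 (rotate(-2)): offset=0, physical=[d,B,G,D,E,F,C], logical=[d,B,G,D,E,F,C]
After op 8 (swap(1, 0)): offset=0, physical=[B,d,G,D,E,F,C], logical=[B,d,G,D,E,F,C]
After op 9 (replace(0, 'p')): offset=0, physical=[p,d,G,D,E,F,C], logical=[p,d,G,D,E,F,C]
After op 10 (rotate(-1)): offset=6, physical=[p,d,G,D,E,F,C], logical=[C,p,d,G,D,E,F]
After op 11 (rotate(-3)): offset=3, physical=[p,d,G,D,E,F,C], logical=[D,E,F,C,p,d,G]
After op 12 (rotate(-2)): offset=1, physical=[p,d,G,D,E,F,C], logical=[d,G,D,E,F,C,p]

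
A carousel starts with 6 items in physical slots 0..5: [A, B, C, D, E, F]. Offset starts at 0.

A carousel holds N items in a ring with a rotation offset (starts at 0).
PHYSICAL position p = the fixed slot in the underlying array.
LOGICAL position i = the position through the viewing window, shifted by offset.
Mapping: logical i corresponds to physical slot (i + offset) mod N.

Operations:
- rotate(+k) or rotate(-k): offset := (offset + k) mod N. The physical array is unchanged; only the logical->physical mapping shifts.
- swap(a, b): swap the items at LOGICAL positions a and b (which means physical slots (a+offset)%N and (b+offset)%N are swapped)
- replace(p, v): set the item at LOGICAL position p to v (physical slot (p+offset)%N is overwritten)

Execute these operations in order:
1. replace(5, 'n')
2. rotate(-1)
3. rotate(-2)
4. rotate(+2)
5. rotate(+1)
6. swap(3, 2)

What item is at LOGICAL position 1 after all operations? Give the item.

After op 1 (replace(5, 'n')): offset=0, physical=[A,B,C,D,E,n], logical=[A,B,C,D,E,n]
After op 2 (rotate(-1)): offset=5, physical=[A,B,C,D,E,n], logical=[n,A,B,C,D,E]
After op 3 (rotate(-2)): offset=3, physical=[A,B,C,D,E,n], logical=[D,E,n,A,B,C]
After op 4 (rotate(+2)): offset=5, physical=[A,B,C,D,E,n], logical=[n,A,B,C,D,E]
After op 5 (rotate(+1)): offset=0, physical=[A,B,C,D,E,n], logical=[A,B,C,D,E,n]
After op 6 (swap(3, 2)): offset=0, physical=[A,B,D,C,E,n], logical=[A,B,D,C,E,n]

Answer: B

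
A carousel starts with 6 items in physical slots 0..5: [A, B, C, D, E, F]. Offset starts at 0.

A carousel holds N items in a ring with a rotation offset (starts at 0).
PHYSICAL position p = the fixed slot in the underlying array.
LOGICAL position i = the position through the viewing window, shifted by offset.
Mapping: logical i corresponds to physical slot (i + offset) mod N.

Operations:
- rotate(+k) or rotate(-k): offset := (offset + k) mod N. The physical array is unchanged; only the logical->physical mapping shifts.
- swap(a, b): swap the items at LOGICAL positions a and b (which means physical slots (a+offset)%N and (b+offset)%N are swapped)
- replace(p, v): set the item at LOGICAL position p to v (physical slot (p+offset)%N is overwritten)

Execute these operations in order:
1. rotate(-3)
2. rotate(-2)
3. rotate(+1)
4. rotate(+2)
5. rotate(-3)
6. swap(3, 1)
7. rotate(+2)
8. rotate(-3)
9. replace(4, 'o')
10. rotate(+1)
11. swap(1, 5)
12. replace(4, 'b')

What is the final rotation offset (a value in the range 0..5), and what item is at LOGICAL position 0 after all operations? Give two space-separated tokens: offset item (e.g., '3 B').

After op 1 (rotate(-3)): offset=3, physical=[A,B,C,D,E,F], logical=[D,E,F,A,B,C]
After op 2 (rotate(-2)): offset=1, physical=[A,B,C,D,E,F], logical=[B,C,D,E,F,A]
After op 3 (rotate(+1)): offset=2, physical=[A,B,C,D,E,F], logical=[C,D,E,F,A,B]
After op 4 (rotate(+2)): offset=4, physical=[A,B,C,D,E,F], logical=[E,F,A,B,C,D]
After op 5 (rotate(-3)): offset=1, physical=[A,B,C,D,E,F], logical=[B,C,D,E,F,A]
After op 6 (swap(3, 1)): offset=1, physical=[A,B,E,D,C,F], logical=[B,E,D,C,F,A]
After op 7 (rotate(+2)): offset=3, physical=[A,B,E,D,C,F], logical=[D,C,F,A,B,E]
After op 8 (rotate(-3)): offset=0, physical=[A,B,E,D,C,F], logical=[A,B,E,D,C,F]
After op 9 (replace(4, 'o')): offset=0, physical=[A,B,E,D,o,F], logical=[A,B,E,D,o,F]
After op 10 (rotate(+1)): offset=1, physical=[A,B,E,D,o,F], logical=[B,E,D,o,F,A]
After op 11 (swap(1, 5)): offset=1, physical=[E,B,A,D,o,F], logical=[B,A,D,o,F,E]
After op 12 (replace(4, 'b')): offset=1, physical=[E,B,A,D,o,b], logical=[B,A,D,o,b,E]

Answer: 1 B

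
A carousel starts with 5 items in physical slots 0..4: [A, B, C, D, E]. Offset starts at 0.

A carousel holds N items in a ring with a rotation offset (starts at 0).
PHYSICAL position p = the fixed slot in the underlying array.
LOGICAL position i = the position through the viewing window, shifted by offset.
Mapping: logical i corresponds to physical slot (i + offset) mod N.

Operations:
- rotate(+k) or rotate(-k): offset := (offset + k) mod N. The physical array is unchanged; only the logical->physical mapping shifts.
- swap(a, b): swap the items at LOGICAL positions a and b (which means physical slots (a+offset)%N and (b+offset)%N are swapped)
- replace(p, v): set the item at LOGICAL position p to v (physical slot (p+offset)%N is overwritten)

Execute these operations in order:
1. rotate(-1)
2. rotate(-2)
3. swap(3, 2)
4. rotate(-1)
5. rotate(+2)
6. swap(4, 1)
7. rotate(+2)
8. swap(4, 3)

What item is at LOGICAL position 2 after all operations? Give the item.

Answer: A

Derivation:
After op 1 (rotate(-1)): offset=4, physical=[A,B,C,D,E], logical=[E,A,B,C,D]
After op 2 (rotate(-2)): offset=2, physical=[A,B,C,D,E], logical=[C,D,E,A,B]
After op 3 (swap(3, 2)): offset=2, physical=[E,B,C,D,A], logical=[C,D,A,E,B]
After op 4 (rotate(-1)): offset=1, physical=[E,B,C,D,A], logical=[B,C,D,A,E]
After op 5 (rotate(+2)): offset=3, physical=[E,B,C,D,A], logical=[D,A,E,B,C]
After op 6 (swap(4, 1)): offset=3, physical=[E,B,A,D,C], logical=[D,C,E,B,A]
After op 7 (rotate(+2)): offset=0, physical=[E,B,A,D,C], logical=[E,B,A,D,C]
After op 8 (swap(4, 3)): offset=0, physical=[E,B,A,C,D], logical=[E,B,A,C,D]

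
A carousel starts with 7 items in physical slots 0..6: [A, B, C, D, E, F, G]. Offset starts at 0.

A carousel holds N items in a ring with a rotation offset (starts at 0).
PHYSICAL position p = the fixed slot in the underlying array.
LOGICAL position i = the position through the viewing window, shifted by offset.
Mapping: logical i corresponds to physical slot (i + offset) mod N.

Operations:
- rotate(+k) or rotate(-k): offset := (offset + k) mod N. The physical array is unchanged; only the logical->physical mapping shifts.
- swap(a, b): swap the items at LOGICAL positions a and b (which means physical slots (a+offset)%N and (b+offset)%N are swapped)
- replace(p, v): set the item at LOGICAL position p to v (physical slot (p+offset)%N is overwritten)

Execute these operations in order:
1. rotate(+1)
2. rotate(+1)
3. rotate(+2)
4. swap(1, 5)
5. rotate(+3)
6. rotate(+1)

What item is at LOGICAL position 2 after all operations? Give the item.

Answer: D

Derivation:
After op 1 (rotate(+1)): offset=1, physical=[A,B,C,D,E,F,G], logical=[B,C,D,E,F,G,A]
After op 2 (rotate(+1)): offset=2, physical=[A,B,C,D,E,F,G], logical=[C,D,E,F,G,A,B]
After op 3 (rotate(+2)): offset=4, physical=[A,B,C,D,E,F,G], logical=[E,F,G,A,B,C,D]
After op 4 (swap(1, 5)): offset=4, physical=[A,B,F,D,E,C,G], logical=[E,C,G,A,B,F,D]
After op 5 (rotate(+3)): offset=0, physical=[A,B,F,D,E,C,G], logical=[A,B,F,D,E,C,G]
After op 6 (rotate(+1)): offset=1, physical=[A,B,F,D,E,C,G], logical=[B,F,D,E,C,G,A]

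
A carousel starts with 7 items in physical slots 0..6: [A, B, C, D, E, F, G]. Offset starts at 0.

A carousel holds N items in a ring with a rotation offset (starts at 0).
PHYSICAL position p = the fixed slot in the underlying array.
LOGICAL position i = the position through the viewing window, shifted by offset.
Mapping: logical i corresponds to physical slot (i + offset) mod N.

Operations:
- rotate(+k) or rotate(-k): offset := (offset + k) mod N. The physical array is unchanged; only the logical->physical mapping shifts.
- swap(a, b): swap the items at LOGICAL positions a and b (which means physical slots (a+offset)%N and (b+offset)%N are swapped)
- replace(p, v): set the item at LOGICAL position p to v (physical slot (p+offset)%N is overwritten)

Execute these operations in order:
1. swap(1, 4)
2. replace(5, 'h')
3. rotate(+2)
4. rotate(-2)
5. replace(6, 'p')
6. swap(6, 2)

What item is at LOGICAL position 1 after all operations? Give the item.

Answer: E

Derivation:
After op 1 (swap(1, 4)): offset=0, physical=[A,E,C,D,B,F,G], logical=[A,E,C,D,B,F,G]
After op 2 (replace(5, 'h')): offset=0, physical=[A,E,C,D,B,h,G], logical=[A,E,C,D,B,h,G]
After op 3 (rotate(+2)): offset=2, physical=[A,E,C,D,B,h,G], logical=[C,D,B,h,G,A,E]
After op 4 (rotate(-2)): offset=0, physical=[A,E,C,D,B,h,G], logical=[A,E,C,D,B,h,G]
After op 5 (replace(6, 'p')): offset=0, physical=[A,E,C,D,B,h,p], logical=[A,E,C,D,B,h,p]
After op 6 (swap(6, 2)): offset=0, physical=[A,E,p,D,B,h,C], logical=[A,E,p,D,B,h,C]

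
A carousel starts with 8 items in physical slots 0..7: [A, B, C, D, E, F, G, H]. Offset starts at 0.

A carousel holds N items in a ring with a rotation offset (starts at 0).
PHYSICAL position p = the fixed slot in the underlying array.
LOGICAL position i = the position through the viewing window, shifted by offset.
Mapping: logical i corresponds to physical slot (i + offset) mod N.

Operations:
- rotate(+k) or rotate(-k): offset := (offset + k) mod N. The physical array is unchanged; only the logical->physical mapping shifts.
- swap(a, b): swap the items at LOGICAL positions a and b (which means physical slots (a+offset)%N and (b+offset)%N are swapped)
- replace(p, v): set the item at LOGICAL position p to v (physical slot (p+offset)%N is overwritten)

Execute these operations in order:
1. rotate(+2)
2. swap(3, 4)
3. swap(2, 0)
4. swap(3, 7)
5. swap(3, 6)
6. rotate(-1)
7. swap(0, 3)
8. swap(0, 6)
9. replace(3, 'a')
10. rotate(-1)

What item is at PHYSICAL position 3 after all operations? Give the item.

Answer: D

Derivation:
After op 1 (rotate(+2)): offset=2, physical=[A,B,C,D,E,F,G,H], logical=[C,D,E,F,G,H,A,B]
After op 2 (swap(3, 4)): offset=2, physical=[A,B,C,D,E,G,F,H], logical=[C,D,E,G,F,H,A,B]
After op 3 (swap(2, 0)): offset=2, physical=[A,B,E,D,C,G,F,H], logical=[E,D,C,G,F,H,A,B]
After op 4 (swap(3, 7)): offset=2, physical=[A,G,E,D,C,B,F,H], logical=[E,D,C,B,F,H,A,G]
After op 5 (swap(3, 6)): offset=2, physical=[B,G,E,D,C,A,F,H], logical=[E,D,C,A,F,H,B,G]
After op 6 (rotate(-1)): offset=1, physical=[B,G,E,D,C,A,F,H], logical=[G,E,D,C,A,F,H,B]
After op 7 (swap(0, 3)): offset=1, physical=[B,C,E,D,G,A,F,H], logical=[C,E,D,G,A,F,H,B]
After op 8 (swap(0, 6)): offset=1, physical=[B,H,E,D,G,A,F,C], logical=[H,E,D,G,A,F,C,B]
After op 9 (replace(3, 'a')): offset=1, physical=[B,H,E,D,a,A,F,C], logical=[H,E,D,a,A,F,C,B]
After op 10 (rotate(-1)): offset=0, physical=[B,H,E,D,a,A,F,C], logical=[B,H,E,D,a,A,F,C]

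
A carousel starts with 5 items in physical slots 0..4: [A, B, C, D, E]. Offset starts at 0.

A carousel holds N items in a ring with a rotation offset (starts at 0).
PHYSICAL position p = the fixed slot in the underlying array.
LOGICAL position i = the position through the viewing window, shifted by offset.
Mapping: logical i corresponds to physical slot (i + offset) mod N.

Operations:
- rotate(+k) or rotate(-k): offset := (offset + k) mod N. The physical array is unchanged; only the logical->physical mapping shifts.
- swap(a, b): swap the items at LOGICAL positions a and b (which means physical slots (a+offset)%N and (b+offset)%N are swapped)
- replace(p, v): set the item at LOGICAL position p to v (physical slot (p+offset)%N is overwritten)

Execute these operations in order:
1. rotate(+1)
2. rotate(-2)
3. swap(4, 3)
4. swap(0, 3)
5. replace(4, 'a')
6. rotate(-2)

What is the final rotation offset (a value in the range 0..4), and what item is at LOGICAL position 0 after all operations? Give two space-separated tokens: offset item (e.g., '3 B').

After op 1 (rotate(+1)): offset=1, physical=[A,B,C,D,E], logical=[B,C,D,E,A]
After op 2 (rotate(-2)): offset=4, physical=[A,B,C,D,E], logical=[E,A,B,C,D]
After op 3 (swap(4, 3)): offset=4, physical=[A,B,D,C,E], logical=[E,A,B,D,C]
After op 4 (swap(0, 3)): offset=4, physical=[A,B,E,C,D], logical=[D,A,B,E,C]
After op 5 (replace(4, 'a')): offset=4, physical=[A,B,E,a,D], logical=[D,A,B,E,a]
After op 6 (rotate(-2)): offset=2, physical=[A,B,E,a,D], logical=[E,a,D,A,B]

Answer: 2 E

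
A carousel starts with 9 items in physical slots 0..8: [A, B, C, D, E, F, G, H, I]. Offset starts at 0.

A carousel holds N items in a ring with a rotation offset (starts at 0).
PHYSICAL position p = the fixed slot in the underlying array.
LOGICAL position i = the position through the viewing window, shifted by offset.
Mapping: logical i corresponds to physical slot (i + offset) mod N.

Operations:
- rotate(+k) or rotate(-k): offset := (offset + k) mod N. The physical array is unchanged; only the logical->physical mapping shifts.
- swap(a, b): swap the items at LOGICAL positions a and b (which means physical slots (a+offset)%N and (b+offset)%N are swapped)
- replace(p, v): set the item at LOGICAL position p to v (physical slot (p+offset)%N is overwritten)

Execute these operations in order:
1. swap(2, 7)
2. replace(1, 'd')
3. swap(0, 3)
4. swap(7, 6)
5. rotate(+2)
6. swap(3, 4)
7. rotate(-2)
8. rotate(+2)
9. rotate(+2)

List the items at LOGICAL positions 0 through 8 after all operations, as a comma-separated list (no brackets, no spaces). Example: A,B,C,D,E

After op 1 (swap(2, 7)): offset=0, physical=[A,B,H,D,E,F,G,C,I], logical=[A,B,H,D,E,F,G,C,I]
After op 2 (replace(1, 'd')): offset=0, physical=[A,d,H,D,E,F,G,C,I], logical=[A,d,H,D,E,F,G,C,I]
After op 3 (swap(0, 3)): offset=0, physical=[D,d,H,A,E,F,G,C,I], logical=[D,d,H,A,E,F,G,C,I]
After op 4 (swap(7, 6)): offset=0, physical=[D,d,H,A,E,F,C,G,I], logical=[D,d,H,A,E,F,C,G,I]
After op 5 (rotate(+2)): offset=2, physical=[D,d,H,A,E,F,C,G,I], logical=[H,A,E,F,C,G,I,D,d]
After op 6 (swap(3, 4)): offset=2, physical=[D,d,H,A,E,C,F,G,I], logical=[H,A,E,C,F,G,I,D,d]
After op 7 (rotate(-2)): offset=0, physical=[D,d,H,A,E,C,F,G,I], logical=[D,d,H,A,E,C,F,G,I]
After op 8 (rotate(+2)): offset=2, physical=[D,d,H,A,E,C,F,G,I], logical=[H,A,E,C,F,G,I,D,d]
After op 9 (rotate(+2)): offset=4, physical=[D,d,H,A,E,C,F,G,I], logical=[E,C,F,G,I,D,d,H,A]

Answer: E,C,F,G,I,D,d,H,A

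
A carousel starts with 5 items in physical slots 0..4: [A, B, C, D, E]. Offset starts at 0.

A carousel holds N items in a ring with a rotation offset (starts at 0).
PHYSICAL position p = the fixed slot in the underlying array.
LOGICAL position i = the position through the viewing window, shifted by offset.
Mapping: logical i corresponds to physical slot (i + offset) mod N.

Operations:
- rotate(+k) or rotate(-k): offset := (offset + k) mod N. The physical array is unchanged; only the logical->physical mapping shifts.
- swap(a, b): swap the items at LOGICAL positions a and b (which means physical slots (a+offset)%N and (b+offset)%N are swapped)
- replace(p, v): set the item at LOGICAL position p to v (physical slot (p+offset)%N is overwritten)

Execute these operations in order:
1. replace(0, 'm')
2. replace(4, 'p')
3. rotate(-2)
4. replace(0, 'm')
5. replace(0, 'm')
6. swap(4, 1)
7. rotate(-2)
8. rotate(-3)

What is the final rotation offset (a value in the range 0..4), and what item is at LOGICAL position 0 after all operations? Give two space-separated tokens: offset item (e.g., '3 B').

After op 1 (replace(0, 'm')): offset=0, physical=[m,B,C,D,E], logical=[m,B,C,D,E]
After op 2 (replace(4, 'p')): offset=0, physical=[m,B,C,D,p], logical=[m,B,C,D,p]
After op 3 (rotate(-2)): offset=3, physical=[m,B,C,D,p], logical=[D,p,m,B,C]
After op 4 (replace(0, 'm')): offset=3, physical=[m,B,C,m,p], logical=[m,p,m,B,C]
After op 5 (replace(0, 'm')): offset=3, physical=[m,B,C,m,p], logical=[m,p,m,B,C]
After op 6 (swap(4, 1)): offset=3, physical=[m,B,p,m,C], logical=[m,C,m,B,p]
After op 7 (rotate(-2)): offset=1, physical=[m,B,p,m,C], logical=[B,p,m,C,m]
After op 8 (rotate(-3)): offset=3, physical=[m,B,p,m,C], logical=[m,C,m,B,p]

Answer: 3 m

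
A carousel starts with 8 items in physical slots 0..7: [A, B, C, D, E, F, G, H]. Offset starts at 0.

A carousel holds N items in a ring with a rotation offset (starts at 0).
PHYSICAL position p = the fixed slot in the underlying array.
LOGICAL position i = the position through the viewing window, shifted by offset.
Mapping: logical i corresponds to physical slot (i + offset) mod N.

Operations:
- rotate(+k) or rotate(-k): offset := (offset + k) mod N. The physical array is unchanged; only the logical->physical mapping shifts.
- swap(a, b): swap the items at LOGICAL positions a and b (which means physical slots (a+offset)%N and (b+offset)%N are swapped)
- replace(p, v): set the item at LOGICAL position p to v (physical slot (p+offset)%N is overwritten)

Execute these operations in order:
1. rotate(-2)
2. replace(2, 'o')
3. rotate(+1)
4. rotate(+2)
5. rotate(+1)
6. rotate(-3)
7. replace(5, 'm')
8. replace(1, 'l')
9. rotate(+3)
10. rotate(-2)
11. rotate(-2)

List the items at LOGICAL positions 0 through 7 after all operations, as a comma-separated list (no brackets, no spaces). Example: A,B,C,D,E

Answer: G,H,l,B,C,D,m,F

Derivation:
After op 1 (rotate(-2)): offset=6, physical=[A,B,C,D,E,F,G,H], logical=[G,H,A,B,C,D,E,F]
After op 2 (replace(2, 'o')): offset=6, physical=[o,B,C,D,E,F,G,H], logical=[G,H,o,B,C,D,E,F]
After op 3 (rotate(+1)): offset=7, physical=[o,B,C,D,E,F,G,H], logical=[H,o,B,C,D,E,F,G]
After op 4 (rotate(+2)): offset=1, physical=[o,B,C,D,E,F,G,H], logical=[B,C,D,E,F,G,H,o]
After op 5 (rotate(+1)): offset=2, physical=[o,B,C,D,E,F,G,H], logical=[C,D,E,F,G,H,o,B]
After op 6 (rotate(-3)): offset=7, physical=[o,B,C,D,E,F,G,H], logical=[H,o,B,C,D,E,F,G]
After op 7 (replace(5, 'm')): offset=7, physical=[o,B,C,D,m,F,G,H], logical=[H,o,B,C,D,m,F,G]
After op 8 (replace(1, 'l')): offset=7, physical=[l,B,C,D,m,F,G,H], logical=[H,l,B,C,D,m,F,G]
After op 9 (rotate(+3)): offset=2, physical=[l,B,C,D,m,F,G,H], logical=[C,D,m,F,G,H,l,B]
After op 10 (rotate(-2)): offset=0, physical=[l,B,C,D,m,F,G,H], logical=[l,B,C,D,m,F,G,H]
After op 11 (rotate(-2)): offset=6, physical=[l,B,C,D,m,F,G,H], logical=[G,H,l,B,C,D,m,F]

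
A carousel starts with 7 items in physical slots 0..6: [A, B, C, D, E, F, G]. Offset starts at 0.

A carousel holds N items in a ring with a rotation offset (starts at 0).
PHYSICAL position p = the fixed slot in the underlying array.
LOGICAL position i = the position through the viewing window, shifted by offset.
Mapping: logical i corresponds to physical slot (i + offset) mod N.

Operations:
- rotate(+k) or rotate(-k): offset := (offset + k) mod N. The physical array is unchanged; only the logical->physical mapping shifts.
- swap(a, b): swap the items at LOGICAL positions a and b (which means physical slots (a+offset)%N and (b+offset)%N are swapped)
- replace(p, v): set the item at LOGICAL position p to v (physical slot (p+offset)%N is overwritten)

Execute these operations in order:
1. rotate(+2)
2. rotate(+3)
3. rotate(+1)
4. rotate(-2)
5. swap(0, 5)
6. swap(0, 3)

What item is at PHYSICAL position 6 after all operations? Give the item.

After op 1 (rotate(+2)): offset=2, physical=[A,B,C,D,E,F,G], logical=[C,D,E,F,G,A,B]
After op 2 (rotate(+3)): offset=5, physical=[A,B,C,D,E,F,G], logical=[F,G,A,B,C,D,E]
After op 3 (rotate(+1)): offset=6, physical=[A,B,C,D,E,F,G], logical=[G,A,B,C,D,E,F]
After op 4 (rotate(-2)): offset=4, physical=[A,B,C,D,E,F,G], logical=[E,F,G,A,B,C,D]
After op 5 (swap(0, 5)): offset=4, physical=[A,B,E,D,C,F,G], logical=[C,F,G,A,B,E,D]
After op 6 (swap(0, 3)): offset=4, physical=[C,B,E,D,A,F,G], logical=[A,F,G,C,B,E,D]

Answer: G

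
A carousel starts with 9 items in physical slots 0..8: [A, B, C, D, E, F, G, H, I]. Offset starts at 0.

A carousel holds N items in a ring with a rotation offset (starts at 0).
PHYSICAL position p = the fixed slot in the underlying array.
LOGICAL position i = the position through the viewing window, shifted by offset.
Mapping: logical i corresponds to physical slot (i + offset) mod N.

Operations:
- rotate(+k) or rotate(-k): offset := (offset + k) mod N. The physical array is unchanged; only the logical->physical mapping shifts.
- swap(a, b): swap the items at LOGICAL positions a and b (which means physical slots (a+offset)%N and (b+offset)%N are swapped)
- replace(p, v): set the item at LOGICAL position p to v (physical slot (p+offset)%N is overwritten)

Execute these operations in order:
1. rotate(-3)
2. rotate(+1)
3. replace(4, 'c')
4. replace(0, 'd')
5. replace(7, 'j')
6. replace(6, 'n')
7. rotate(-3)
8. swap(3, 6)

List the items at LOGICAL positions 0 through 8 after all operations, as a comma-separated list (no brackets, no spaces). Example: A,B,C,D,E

After op 1 (rotate(-3)): offset=6, physical=[A,B,C,D,E,F,G,H,I], logical=[G,H,I,A,B,C,D,E,F]
After op 2 (rotate(+1)): offset=7, physical=[A,B,C,D,E,F,G,H,I], logical=[H,I,A,B,C,D,E,F,G]
After op 3 (replace(4, 'c')): offset=7, physical=[A,B,c,D,E,F,G,H,I], logical=[H,I,A,B,c,D,E,F,G]
After op 4 (replace(0, 'd')): offset=7, physical=[A,B,c,D,E,F,G,d,I], logical=[d,I,A,B,c,D,E,F,G]
After op 5 (replace(7, 'j')): offset=7, physical=[A,B,c,D,E,j,G,d,I], logical=[d,I,A,B,c,D,E,j,G]
After op 6 (replace(6, 'n')): offset=7, physical=[A,B,c,D,n,j,G,d,I], logical=[d,I,A,B,c,D,n,j,G]
After op 7 (rotate(-3)): offset=4, physical=[A,B,c,D,n,j,G,d,I], logical=[n,j,G,d,I,A,B,c,D]
After op 8 (swap(3, 6)): offset=4, physical=[A,d,c,D,n,j,G,B,I], logical=[n,j,G,B,I,A,d,c,D]

Answer: n,j,G,B,I,A,d,c,D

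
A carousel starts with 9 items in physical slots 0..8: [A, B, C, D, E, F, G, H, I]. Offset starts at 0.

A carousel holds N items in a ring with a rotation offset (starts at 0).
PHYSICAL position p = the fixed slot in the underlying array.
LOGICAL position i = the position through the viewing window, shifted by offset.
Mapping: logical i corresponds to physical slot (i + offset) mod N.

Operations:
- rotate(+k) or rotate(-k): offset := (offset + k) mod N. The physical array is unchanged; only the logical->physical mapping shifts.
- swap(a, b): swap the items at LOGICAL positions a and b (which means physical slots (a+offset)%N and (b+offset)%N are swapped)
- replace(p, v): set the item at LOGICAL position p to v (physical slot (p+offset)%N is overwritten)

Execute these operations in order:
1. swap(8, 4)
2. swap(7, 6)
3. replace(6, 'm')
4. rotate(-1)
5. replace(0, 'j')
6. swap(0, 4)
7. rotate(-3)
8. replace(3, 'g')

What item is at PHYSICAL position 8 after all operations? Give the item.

Answer: g

Derivation:
After op 1 (swap(8, 4)): offset=0, physical=[A,B,C,D,I,F,G,H,E], logical=[A,B,C,D,I,F,G,H,E]
After op 2 (swap(7, 6)): offset=0, physical=[A,B,C,D,I,F,H,G,E], logical=[A,B,C,D,I,F,H,G,E]
After op 3 (replace(6, 'm')): offset=0, physical=[A,B,C,D,I,F,m,G,E], logical=[A,B,C,D,I,F,m,G,E]
After op 4 (rotate(-1)): offset=8, physical=[A,B,C,D,I,F,m,G,E], logical=[E,A,B,C,D,I,F,m,G]
After op 5 (replace(0, 'j')): offset=8, physical=[A,B,C,D,I,F,m,G,j], logical=[j,A,B,C,D,I,F,m,G]
After op 6 (swap(0, 4)): offset=8, physical=[A,B,C,j,I,F,m,G,D], logical=[D,A,B,C,j,I,F,m,G]
After op 7 (rotate(-3)): offset=5, physical=[A,B,C,j,I,F,m,G,D], logical=[F,m,G,D,A,B,C,j,I]
After op 8 (replace(3, 'g')): offset=5, physical=[A,B,C,j,I,F,m,G,g], logical=[F,m,G,g,A,B,C,j,I]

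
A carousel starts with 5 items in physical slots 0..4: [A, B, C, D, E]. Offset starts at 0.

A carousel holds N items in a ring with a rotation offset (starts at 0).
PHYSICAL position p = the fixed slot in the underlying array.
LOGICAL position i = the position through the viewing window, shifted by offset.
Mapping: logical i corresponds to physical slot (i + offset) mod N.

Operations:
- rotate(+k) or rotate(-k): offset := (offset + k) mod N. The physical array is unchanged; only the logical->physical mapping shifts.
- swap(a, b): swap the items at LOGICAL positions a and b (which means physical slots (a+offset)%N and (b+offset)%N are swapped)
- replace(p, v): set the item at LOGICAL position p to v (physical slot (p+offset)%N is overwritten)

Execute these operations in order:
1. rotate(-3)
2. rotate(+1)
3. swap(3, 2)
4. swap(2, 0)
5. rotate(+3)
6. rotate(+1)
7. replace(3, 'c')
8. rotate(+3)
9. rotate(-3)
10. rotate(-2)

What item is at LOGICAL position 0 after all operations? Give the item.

Answer: c

Derivation:
After op 1 (rotate(-3)): offset=2, physical=[A,B,C,D,E], logical=[C,D,E,A,B]
After op 2 (rotate(+1)): offset=3, physical=[A,B,C,D,E], logical=[D,E,A,B,C]
After op 3 (swap(3, 2)): offset=3, physical=[B,A,C,D,E], logical=[D,E,B,A,C]
After op 4 (swap(2, 0)): offset=3, physical=[D,A,C,B,E], logical=[B,E,D,A,C]
After op 5 (rotate(+3)): offset=1, physical=[D,A,C,B,E], logical=[A,C,B,E,D]
After op 6 (rotate(+1)): offset=2, physical=[D,A,C,B,E], logical=[C,B,E,D,A]
After op 7 (replace(3, 'c')): offset=2, physical=[c,A,C,B,E], logical=[C,B,E,c,A]
After op 8 (rotate(+3)): offset=0, physical=[c,A,C,B,E], logical=[c,A,C,B,E]
After op 9 (rotate(-3)): offset=2, physical=[c,A,C,B,E], logical=[C,B,E,c,A]
After op 10 (rotate(-2)): offset=0, physical=[c,A,C,B,E], logical=[c,A,C,B,E]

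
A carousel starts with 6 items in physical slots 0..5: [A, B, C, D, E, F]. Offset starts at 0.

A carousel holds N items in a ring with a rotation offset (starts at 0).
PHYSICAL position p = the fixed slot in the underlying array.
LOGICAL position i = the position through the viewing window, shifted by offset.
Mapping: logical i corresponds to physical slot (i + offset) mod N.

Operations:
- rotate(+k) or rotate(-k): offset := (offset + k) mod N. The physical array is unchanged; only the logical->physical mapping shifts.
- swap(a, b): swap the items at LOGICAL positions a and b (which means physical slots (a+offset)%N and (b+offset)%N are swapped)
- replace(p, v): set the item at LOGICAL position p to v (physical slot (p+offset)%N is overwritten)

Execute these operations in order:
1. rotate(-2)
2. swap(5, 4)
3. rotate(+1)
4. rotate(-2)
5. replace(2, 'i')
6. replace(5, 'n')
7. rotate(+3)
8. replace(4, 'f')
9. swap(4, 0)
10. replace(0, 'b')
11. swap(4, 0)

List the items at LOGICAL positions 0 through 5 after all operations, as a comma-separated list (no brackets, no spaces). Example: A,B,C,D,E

After op 1 (rotate(-2)): offset=4, physical=[A,B,C,D,E,F], logical=[E,F,A,B,C,D]
After op 2 (swap(5, 4)): offset=4, physical=[A,B,D,C,E,F], logical=[E,F,A,B,D,C]
After op 3 (rotate(+1)): offset=5, physical=[A,B,D,C,E,F], logical=[F,A,B,D,C,E]
After op 4 (rotate(-2)): offset=3, physical=[A,B,D,C,E,F], logical=[C,E,F,A,B,D]
After op 5 (replace(2, 'i')): offset=3, physical=[A,B,D,C,E,i], logical=[C,E,i,A,B,D]
After op 6 (replace(5, 'n')): offset=3, physical=[A,B,n,C,E,i], logical=[C,E,i,A,B,n]
After op 7 (rotate(+3)): offset=0, physical=[A,B,n,C,E,i], logical=[A,B,n,C,E,i]
After op 8 (replace(4, 'f')): offset=0, physical=[A,B,n,C,f,i], logical=[A,B,n,C,f,i]
After op 9 (swap(4, 0)): offset=0, physical=[f,B,n,C,A,i], logical=[f,B,n,C,A,i]
After op 10 (replace(0, 'b')): offset=0, physical=[b,B,n,C,A,i], logical=[b,B,n,C,A,i]
After op 11 (swap(4, 0)): offset=0, physical=[A,B,n,C,b,i], logical=[A,B,n,C,b,i]

Answer: A,B,n,C,b,i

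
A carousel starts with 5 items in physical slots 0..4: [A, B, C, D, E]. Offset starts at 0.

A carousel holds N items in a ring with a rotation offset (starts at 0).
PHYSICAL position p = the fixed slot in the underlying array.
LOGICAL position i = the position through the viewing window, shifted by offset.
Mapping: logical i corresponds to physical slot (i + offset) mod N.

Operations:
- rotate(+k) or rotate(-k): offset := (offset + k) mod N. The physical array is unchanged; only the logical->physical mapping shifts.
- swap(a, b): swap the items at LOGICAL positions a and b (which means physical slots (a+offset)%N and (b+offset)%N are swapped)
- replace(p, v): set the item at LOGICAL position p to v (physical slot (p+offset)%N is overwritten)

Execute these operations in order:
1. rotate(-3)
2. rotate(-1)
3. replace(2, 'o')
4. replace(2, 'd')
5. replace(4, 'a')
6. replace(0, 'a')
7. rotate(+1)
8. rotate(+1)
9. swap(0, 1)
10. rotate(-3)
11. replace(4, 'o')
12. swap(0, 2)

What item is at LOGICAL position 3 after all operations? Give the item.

Answer: E

Derivation:
After op 1 (rotate(-3)): offset=2, physical=[A,B,C,D,E], logical=[C,D,E,A,B]
After op 2 (rotate(-1)): offset=1, physical=[A,B,C,D,E], logical=[B,C,D,E,A]
After op 3 (replace(2, 'o')): offset=1, physical=[A,B,C,o,E], logical=[B,C,o,E,A]
After op 4 (replace(2, 'd')): offset=1, physical=[A,B,C,d,E], logical=[B,C,d,E,A]
After op 5 (replace(4, 'a')): offset=1, physical=[a,B,C,d,E], logical=[B,C,d,E,a]
After op 6 (replace(0, 'a')): offset=1, physical=[a,a,C,d,E], logical=[a,C,d,E,a]
After op 7 (rotate(+1)): offset=2, physical=[a,a,C,d,E], logical=[C,d,E,a,a]
After op 8 (rotate(+1)): offset=3, physical=[a,a,C,d,E], logical=[d,E,a,a,C]
After op 9 (swap(0, 1)): offset=3, physical=[a,a,C,E,d], logical=[E,d,a,a,C]
After op 10 (rotate(-3)): offset=0, physical=[a,a,C,E,d], logical=[a,a,C,E,d]
After op 11 (replace(4, 'o')): offset=0, physical=[a,a,C,E,o], logical=[a,a,C,E,o]
After op 12 (swap(0, 2)): offset=0, physical=[C,a,a,E,o], logical=[C,a,a,E,o]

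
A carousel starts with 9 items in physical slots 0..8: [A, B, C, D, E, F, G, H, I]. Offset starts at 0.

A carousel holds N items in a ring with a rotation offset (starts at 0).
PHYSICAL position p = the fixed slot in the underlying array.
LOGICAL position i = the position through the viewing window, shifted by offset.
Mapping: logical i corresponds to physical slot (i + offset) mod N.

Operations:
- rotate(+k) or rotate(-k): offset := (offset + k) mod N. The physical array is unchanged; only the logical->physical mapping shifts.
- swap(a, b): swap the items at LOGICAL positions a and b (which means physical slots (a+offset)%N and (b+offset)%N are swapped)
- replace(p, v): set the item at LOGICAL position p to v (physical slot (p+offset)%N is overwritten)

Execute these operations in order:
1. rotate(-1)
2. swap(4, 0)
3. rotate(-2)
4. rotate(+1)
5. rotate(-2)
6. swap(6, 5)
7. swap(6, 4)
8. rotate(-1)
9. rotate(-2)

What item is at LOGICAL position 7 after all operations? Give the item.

Answer: B

Derivation:
After op 1 (rotate(-1)): offset=8, physical=[A,B,C,D,E,F,G,H,I], logical=[I,A,B,C,D,E,F,G,H]
After op 2 (swap(4, 0)): offset=8, physical=[A,B,C,I,E,F,G,H,D], logical=[D,A,B,C,I,E,F,G,H]
After op 3 (rotate(-2)): offset=6, physical=[A,B,C,I,E,F,G,H,D], logical=[G,H,D,A,B,C,I,E,F]
After op 4 (rotate(+1)): offset=7, physical=[A,B,C,I,E,F,G,H,D], logical=[H,D,A,B,C,I,E,F,G]
After op 5 (rotate(-2)): offset=5, physical=[A,B,C,I,E,F,G,H,D], logical=[F,G,H,D,A,B,C,I,E]
After op 6 (swap(6, 5)): offset=5, physical=[A,C,B,I,E,F,G,H,D], logical=[F,G,H,D,A,C,B,I,E]
After op 7 (swap(6, 4)): offset=5, physical=[B,C,A,I,E,F,G,H,D], logical=[F,G,H,D,B,C,A,I,E]
After op 8 (rotate(-1)): offset=4, physical=[B,C,A,I,E,F,G,H,D], logical=[E,F,G,H,D,B,C,A,I]
After op 9 (rotate(-2)): offset=2, physical=[B,C,A,I,E,F,G,H,D], logical=[A,I,E,F,G,H,D,B,C]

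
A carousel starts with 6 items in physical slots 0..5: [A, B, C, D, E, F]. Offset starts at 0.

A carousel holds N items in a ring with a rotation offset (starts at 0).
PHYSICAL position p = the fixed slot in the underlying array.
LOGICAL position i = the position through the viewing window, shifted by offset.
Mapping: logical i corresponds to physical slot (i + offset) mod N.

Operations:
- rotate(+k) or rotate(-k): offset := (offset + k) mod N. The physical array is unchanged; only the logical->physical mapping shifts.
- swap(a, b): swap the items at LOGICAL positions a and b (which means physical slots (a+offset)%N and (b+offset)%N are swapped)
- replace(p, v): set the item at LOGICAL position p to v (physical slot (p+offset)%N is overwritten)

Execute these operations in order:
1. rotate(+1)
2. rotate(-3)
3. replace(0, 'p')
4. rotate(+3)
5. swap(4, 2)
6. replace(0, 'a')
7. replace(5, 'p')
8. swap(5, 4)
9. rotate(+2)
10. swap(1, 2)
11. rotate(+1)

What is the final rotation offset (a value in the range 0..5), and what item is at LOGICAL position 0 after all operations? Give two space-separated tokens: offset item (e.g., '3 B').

Answer: 4 p

Derivation:
After op 1 (rotate(+1)): offset=1, physical=[A,B,C,D,E,F], logical=[B,C,D,E,F,A]
After op 2 (rotate(-3)): offset=4, physical=[A,B,C,D,E,F], logical=[E,F,A,B,C,D]
After op 3 (replace(0, 'p')): offset=4, physical=[A,B,C,D,p,F], logical=[p,F,A,B,C,D]
After op 4 (rotate(+3)): offset=1, physical=[A,B,C,D,p,F], logical=[B,C,D,p,F,A]
After op 5 (swap(4, 2)): offset=1, physical=[A,B,C,F,p,D], logical=[B,C,F,p,D,A]
After op 6 (replace(0, 'a')): offset=1, physical=[A,a,C,F,p,D], logical=[a,C,F,p,D,A]
After op 7 (replace(5, 'p')): offset=1, physical=[p,a,C,F,p,D], logical=[a,C,F,p,D,p]
After op 8 (swap(5, 4)): offset=1, physical=[D,a,C,F,p,p], logical=[a,C,F,p,p,D]
After op 9 (rotate(+2)): offset=3, physical=[D,a,C,F,p,p], logical=[F,p,p,D,a,C]
After op 10 (swap(1, 2)): offset=3, physical=[D,a,C,F,p,p], logical=[F,p,p,D,a,C]
After op 11 (rotate(+1)): offset=4, physical=[D,a,C,F,p,p], logical=[p,p,D,a,C,F]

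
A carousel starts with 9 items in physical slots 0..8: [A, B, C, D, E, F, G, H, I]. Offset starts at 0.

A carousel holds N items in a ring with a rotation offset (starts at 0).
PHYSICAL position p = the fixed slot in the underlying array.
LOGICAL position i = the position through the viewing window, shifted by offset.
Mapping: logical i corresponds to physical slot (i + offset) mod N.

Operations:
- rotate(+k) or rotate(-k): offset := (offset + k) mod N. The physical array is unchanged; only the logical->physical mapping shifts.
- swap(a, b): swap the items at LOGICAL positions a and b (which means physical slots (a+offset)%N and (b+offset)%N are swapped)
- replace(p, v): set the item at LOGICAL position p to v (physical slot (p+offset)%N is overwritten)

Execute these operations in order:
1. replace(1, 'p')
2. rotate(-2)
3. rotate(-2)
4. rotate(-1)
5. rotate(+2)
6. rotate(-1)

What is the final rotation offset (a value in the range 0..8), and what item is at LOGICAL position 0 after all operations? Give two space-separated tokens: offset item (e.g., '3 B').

After op 1 (replace(1, 'p')): offset=0, physical=[A,p,C,D,E,F,G,H,I], logical=[A,p,C,D,E,F,G,H,I]
After op 2 (rotate(-2)): offset=7, physical=[A,p,C,D,E,F,G,H,I], logical=[H,I,A,p,C,D,E,F,G]
After op 3 (rotate(-2)): offset=5, physical=[A,p,C,D,E,F,G,H,I], logical=[F,G,H,I,A,p,C,D,E]
After op 4 (rotate(-1)): offset=4, physical=[A,p,C,D,E,F,G,H,I], logical=[E,F,G,H,I,A,p,C,D]
After op 5 (rotate(+2)): offset=6, physical=[A,p,C,D,E,F,G,H,I], logical=[G,H,I,A,p,C,D,E,F]
After op 6 (rotate(-1)): offset=5, physical=[A,p,C,D,E,F,G,H,I], logical=[F,G,H,I,A,p,C,D,E]

Answer: 5 F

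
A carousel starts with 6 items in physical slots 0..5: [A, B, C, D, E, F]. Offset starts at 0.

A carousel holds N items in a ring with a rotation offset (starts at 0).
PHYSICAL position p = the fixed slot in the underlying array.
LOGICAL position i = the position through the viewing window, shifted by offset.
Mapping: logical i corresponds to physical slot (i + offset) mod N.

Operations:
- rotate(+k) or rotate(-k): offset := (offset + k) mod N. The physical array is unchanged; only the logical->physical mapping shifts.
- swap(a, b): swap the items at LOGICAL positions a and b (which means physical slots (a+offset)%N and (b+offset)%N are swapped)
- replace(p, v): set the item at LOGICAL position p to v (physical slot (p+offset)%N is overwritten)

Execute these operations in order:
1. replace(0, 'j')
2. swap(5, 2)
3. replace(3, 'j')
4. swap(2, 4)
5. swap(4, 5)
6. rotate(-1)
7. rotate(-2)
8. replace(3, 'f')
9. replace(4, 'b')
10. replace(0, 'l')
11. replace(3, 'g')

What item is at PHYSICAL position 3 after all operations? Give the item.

After op 1 (replace(0, 'j')): offset=0, physical=[j,B,C,D,E,F], logical=[j,B,C,D,E,F]
After op 2 (swap(5, 2)): offset=0, physical=[j,B,F,D,E,C], logical=[j,B,F,D,E,C]
After op 3 (replace(3, 'j')): offset=0, physical=[j,B,F,j,E,C], logical=[j,B,F,j,E,C]
After op 4 (swap(2, 4)): offset=0, physical=[j,B,E,j,F,C], logical=[j,B,E,j,F,C]
After op 5 (swap(4, 5)): offset=0, physical=[j,B,E,j,C,F], logical=[j,B,E,j,C,F]
After op 6 (rotate(-1)): offset=5, physical=[j,B,E,j,C,F], logical=[F,j,B,E,j,C]
After op 7 (rotate(-2)): offset=3, physical=[j,B,E,j,C,F], logical=[j,C,F,j,B,E]
After op 8 (replace(3, 'f')): offset=3, physical=[f,B,E,j,C,F], logical=[j,C,F,f,B,E]
After op 9 (replace(4, 'b')): offset=3, physical=[f,b,E,j,C,F], logical=[j,C,F,f,b,E]
After op 10 (replace(0, 'l')): offset=3, physical=[f,b,E,l,C,F], logical=[l,C,F,f,b,E]
After op 11 (replace(3, 'g')): offset=3, physical=[g,b,E,l,C,F], logical=[l,C,F,g,b,E]

Answer: l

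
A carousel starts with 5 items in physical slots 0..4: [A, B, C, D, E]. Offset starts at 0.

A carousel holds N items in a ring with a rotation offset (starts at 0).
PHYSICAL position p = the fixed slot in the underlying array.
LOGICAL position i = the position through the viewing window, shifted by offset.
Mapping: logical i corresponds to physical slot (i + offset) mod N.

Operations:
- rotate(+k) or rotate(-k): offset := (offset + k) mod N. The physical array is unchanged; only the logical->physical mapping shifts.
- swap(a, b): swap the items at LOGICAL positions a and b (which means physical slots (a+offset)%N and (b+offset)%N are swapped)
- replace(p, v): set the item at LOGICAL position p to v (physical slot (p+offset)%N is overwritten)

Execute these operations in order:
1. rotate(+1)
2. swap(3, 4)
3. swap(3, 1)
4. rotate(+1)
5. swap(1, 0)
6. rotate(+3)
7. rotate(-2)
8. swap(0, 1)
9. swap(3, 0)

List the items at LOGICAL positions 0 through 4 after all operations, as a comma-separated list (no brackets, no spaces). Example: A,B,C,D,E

After op 1 (rotate(+1)): offset=1, physical=[A,B,C,D,E], logical=[B,C,D,E,A]
After op 2 (swap(3, 4)): offset=1, physical=[E,B,C,D,A], logical=[B,C,D,A,E]
After op 3 (swap(3, 1)): offset=1, physical=[E,B,A,D,C], logical=[B,A,D,C,E]
After op 4 (rotate(+1)): offset=2, physical=[E,B,A,D,C], logical=[A,D,C,E,B]
After op 5 (swap(1, 0)): offset=2, physical=[E,B,D,A,C], logical=[D,A,C,E,B]
After op 6 (rotate(+3)): offset=0, physical=[E,B,D,A,C], logical=[E,B,D,A,C]
After op 7 (rotate(-2)): offset=3, physical=[E,B,D,A,C], logical=[A,C,E,B,D]
After op 8 (swap(0, 1)): offset=3, physical=[E,B,D,C,A], logical=[C,A,E,B,D]
After op 9 (swap(3, 0)): offset=3, physical=[E,C,D,B,A], logical=[B,A,E,C,D]

Answer: B,A,E,C,D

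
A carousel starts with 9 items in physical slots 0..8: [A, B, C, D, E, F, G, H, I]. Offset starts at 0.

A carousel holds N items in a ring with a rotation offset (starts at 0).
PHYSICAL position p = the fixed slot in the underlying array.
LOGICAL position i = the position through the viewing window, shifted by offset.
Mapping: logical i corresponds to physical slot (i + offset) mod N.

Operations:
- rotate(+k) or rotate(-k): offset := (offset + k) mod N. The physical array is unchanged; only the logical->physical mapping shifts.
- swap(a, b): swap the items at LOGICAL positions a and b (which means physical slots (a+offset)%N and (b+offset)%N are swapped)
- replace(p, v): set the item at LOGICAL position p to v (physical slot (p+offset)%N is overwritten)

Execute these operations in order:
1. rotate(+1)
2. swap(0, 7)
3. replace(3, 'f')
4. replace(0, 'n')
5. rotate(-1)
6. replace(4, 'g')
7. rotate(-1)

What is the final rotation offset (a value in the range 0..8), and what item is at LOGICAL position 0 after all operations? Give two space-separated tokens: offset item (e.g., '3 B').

After op 1 (rotate(+1)): offset=1, physical=[A,B,C,D,E,F,G,H,I], logical=[B,C,D,E,F,G,H,I,A]
After op 2 (swap(0, 7)): offset=1, physical=[A,I,C,D,E,F,G,H,B], logical=[I,C,D,E,F,G,H,B,A]
After op 3 (replace(3, 'f')): offset=1, physical=[A,I,C,D,f,F,G,H,B], logical=[I,C,D,f,F,G,H,B,A]
After op 4 (replace(0, 'n')): offset=1, physical=[A,n,C,D,f,F,G,H,B], logical=[n,C,D,f,F,G,H,B,A]
After op 5 (rotate(-1)): offset=0, physical=[A,n,C,D,f,F,G,H,B], logical=[A,n,C,D,f,F,G,H,B]
After op 6 (replace(4, 'g')): offset=0, physical=[A,n,C,D,g,F,G,H,B], logical=[A,n,C,D,g,F,G,H,B]
After op 7 (rotate(-1)): offset=8, physical=[A,n,C,D,g,F,G,H,B], logical=[B,A,n,C,D,g,F,G,H]

Answer: 8 B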